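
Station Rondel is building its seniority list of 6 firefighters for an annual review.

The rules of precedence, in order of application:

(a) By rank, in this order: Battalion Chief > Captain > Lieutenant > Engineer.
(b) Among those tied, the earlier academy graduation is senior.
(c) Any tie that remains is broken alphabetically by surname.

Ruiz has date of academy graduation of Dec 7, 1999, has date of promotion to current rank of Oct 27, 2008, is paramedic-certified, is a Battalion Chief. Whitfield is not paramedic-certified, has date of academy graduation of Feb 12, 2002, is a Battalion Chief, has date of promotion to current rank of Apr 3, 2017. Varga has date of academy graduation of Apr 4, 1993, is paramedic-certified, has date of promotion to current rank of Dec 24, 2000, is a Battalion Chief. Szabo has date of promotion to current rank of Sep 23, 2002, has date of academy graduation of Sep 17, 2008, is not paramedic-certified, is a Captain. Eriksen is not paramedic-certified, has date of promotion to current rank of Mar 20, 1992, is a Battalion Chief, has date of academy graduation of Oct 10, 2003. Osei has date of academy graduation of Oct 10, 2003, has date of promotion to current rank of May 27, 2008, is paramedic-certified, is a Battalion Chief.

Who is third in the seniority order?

Whitfield

By rank: Varga, Ruiz, Whitfield, Eriksen and Osei (Battalion Chief); then Szabo (Captain).
Among Varga, Ruiz, Whitfield, Eriksen and Osei, by date of academy graduation (earlier first): Varga (Apr 4, 1993) before Ruiz (Dec 7, 1999) before Whitfield (Feb 12, 2002) before Eriksen and Osei (Oct 10, 2003).
Among Eriksen and Osei, alphabetically by surname: Eriksen before Osei.
Order: Varga, Ruiz, Whitfield, Eriksen, Osei, Szabo.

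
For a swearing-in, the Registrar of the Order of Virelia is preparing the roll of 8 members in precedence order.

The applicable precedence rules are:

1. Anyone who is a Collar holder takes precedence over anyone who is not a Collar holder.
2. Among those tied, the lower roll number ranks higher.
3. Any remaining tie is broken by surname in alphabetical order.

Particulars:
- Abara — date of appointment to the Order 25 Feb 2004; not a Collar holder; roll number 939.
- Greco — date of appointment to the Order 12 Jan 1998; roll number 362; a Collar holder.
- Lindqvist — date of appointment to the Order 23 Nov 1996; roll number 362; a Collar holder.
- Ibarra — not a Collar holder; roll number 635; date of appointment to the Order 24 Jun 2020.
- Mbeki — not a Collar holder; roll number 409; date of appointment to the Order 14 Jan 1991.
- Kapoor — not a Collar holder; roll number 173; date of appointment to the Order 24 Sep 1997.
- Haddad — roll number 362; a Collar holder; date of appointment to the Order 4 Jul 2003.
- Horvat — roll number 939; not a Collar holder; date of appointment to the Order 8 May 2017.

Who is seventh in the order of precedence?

Abara

By the first rule: Greco, Haddad and Lindqvist (each a Collar holder); then Kapoor, Mbeki, Ibarra, Abara and Horvat (each not a Collar holder).
Greco, Haddad and Lindqvist all have roll number 362, so the next rule applies.
Among Greco, Haddad and Lindqvist, alphabetically by surname: Greco before Haddad before Lindqvist.
Among Kapoor, Mbeki, Ibarra, Abara and Horvat, by roll number (lower first): Kapoor (173) before Mbeki (409) before Ibarra (635) before Abara and Horvat (939).
Among Abara and Horvat, alphabetically by surname: Abara before Horvat.
Order: Greco, Haddad, Lindqvist, Kapoor, Mbeki, Ibarra, Abara, Horvat.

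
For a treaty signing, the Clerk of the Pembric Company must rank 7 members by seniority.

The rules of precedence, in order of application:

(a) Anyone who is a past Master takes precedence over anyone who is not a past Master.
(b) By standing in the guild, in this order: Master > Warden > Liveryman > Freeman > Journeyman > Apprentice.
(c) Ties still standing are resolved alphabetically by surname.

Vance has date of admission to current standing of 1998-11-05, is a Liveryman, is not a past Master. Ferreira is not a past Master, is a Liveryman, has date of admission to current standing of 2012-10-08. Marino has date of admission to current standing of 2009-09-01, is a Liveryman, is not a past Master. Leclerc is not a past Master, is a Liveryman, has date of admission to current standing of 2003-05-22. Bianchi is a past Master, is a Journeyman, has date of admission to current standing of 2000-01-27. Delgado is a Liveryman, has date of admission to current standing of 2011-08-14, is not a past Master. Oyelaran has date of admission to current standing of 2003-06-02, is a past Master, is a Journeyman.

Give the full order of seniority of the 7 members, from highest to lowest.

Bianchi, Oyelaran, Delgado, Ferreira, Leclerc, Marino, Vance

By the first rule: Bianchi and Oyelaran (both a past Master); then Delgado, Ferreira, Leclerc, Marino and Vance (each not a past Master).
Bianchi and Oyelaran are each Journeyman, so the next rule applies.
Among Bianchi and Oyelaran, alphabetically by surname: Bianchi before Oyelaran.
Delgado, Ferreira, Leclerc, Marino and Vance are each Liveryman, so the next rule applies.
Among Delgado, Ferreira, Leclerc, Marino and Vance, alphabetically by surname: Delgado before Ferreira before Leclerc before Marino before Vance.
Full order: Bianchi, Oyelaran, Delgado, Ferreira, Leclerc, Marino, Vance.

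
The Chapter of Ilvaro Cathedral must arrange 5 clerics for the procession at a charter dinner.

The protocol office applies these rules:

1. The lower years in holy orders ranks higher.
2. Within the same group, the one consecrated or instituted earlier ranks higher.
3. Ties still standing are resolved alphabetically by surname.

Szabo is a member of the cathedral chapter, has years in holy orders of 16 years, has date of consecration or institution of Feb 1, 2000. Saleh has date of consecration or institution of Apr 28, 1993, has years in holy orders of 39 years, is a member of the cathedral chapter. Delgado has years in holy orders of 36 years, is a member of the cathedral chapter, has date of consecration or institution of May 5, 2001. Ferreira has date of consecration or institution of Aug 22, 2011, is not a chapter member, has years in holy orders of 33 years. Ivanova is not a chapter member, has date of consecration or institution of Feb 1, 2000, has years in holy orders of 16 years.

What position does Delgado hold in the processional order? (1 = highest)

By years in holy orders (lower first): Ivanova and Szabo (both 16 years); then Ferreira (33 years); then Delgado (36 years); then Saleh (39 years).
Ivanova and Szabo both have date of consecration or institution Feb 1, 2000, so the next rule applies.
Among Ivanova and Szabo, alphabetically by surname: Ivanova before Szabo.
Order: Ivanova, Szabo, Ferreira, Delgado, Saleh. So position 4.

4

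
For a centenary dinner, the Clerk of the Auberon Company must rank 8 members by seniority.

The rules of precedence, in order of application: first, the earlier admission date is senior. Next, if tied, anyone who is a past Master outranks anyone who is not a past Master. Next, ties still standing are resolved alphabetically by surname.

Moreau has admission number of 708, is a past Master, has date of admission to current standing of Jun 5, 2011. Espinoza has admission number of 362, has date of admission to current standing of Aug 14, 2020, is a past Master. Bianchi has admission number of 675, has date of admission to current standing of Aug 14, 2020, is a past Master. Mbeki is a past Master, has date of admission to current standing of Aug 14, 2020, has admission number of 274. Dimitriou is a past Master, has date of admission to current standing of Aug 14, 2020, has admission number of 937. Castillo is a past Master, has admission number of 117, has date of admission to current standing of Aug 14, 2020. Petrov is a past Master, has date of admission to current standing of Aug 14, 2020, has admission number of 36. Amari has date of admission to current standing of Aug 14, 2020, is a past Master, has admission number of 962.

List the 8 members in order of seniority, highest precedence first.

Moreau, Amari, Bianchi, Castillo, Dimitriou, Espinoza, Mbeki, Petrov

By date of admission to current standing (earlier first): Moreau (Jun 5, 2011); then Amari, Bianchi, Castillo, Dimitriou, Espinoza, Mbeki and Petrov (each Aug 14, 2020).
Amari, Bianchi, Castillo, Dimitriou, Espinoza, Mbeki and Petrov are each a past Master, so the next rule applies.
Among Amari, Bianchi, Castillo, Dimitriou, Espinoza, Mbeki and Petrov, alphabetically by surname: Amari before Bianchi before Castillo before Dimitriou before Espinoza before Mbeki before Petrov.
Full order: Moreau, Amari, Bianchi, Castillo, Dimitriou, Espinoza, Mbeki, Petrov.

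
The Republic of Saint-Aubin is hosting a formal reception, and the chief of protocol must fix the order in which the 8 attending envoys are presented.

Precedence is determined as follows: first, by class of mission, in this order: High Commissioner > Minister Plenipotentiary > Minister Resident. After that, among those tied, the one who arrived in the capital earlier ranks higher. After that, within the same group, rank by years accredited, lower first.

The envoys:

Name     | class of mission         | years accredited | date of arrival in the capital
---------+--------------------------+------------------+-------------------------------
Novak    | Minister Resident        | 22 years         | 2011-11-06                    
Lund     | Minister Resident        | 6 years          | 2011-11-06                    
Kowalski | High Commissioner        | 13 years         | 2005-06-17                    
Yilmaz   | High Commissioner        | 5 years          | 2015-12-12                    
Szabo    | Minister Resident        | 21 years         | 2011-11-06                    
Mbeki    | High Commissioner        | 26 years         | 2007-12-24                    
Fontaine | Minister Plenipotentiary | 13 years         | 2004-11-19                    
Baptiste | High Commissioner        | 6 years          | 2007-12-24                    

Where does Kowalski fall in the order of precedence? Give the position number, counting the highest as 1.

By class of mission: Kowalski, Baptiste, Mbeki and Yilmaz (High Commissioner); then Fontaine (Minister Plenipotentiary); then Lund, Szabo and Novak (Minister Resident).
Among Kowalski, Baptiste, Mbeki and Yilmaz, by date of arrival in the capital (earlier first): Kowalski (2005-06-17) before Baptiste and Mbeki (2007-12-24) before Yilmaz (2015-12-12).
Among Baptiste and Mbeki, by years accredited (lower first): Baptiste (6 years) before Mbeki (26 years).
Lund, Szabo and Novak all have date of arrival in the capital 2011-11-06, so the next rule applies.
Among Lund, Szabo and Novak, by years accredited (lower first): Lund (6 years) before Szabo (21 years) before Novak (22 years).
Order: Kowalski, Baptiste, Mbeki, Yilmaz, Fontaine, Lund, Szabo, Novak. So position 1.

1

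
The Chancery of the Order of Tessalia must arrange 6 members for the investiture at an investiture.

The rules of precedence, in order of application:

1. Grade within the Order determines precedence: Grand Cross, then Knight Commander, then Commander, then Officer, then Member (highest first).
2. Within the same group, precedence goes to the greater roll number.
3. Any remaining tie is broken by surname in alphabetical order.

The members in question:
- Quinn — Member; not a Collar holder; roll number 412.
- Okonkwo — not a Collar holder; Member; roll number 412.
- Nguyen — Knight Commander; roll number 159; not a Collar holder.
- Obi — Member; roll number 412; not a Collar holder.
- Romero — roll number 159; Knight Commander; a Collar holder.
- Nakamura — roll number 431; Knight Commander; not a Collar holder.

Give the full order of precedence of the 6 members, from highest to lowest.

By grade within the Order: Nakamura, Nguyen and Romero (Knight Commander); then Obi, Okonkwo and Quinn (Member).
Among Nakamura, Nguyen and Romero, by roll number (higher first): Nakamura (431) before Nguyen and Romero (159).
Among Nguyen and Romero, alphabetically by surname: Nguyen before Romero.
Obi, Okonkwo and Quinn all have roll number 412, so the next rule applies.
Among Obi, Okonkwo and Quinn, alphabetically by surname: Obi before Okonkwo before Quinn.
Full order: Nakamura, Nguyen, Romero, Obi, Okonkwo, Quinn.

Nakamura, Nguyen, Romero, Obi, Okonkwo, Quinn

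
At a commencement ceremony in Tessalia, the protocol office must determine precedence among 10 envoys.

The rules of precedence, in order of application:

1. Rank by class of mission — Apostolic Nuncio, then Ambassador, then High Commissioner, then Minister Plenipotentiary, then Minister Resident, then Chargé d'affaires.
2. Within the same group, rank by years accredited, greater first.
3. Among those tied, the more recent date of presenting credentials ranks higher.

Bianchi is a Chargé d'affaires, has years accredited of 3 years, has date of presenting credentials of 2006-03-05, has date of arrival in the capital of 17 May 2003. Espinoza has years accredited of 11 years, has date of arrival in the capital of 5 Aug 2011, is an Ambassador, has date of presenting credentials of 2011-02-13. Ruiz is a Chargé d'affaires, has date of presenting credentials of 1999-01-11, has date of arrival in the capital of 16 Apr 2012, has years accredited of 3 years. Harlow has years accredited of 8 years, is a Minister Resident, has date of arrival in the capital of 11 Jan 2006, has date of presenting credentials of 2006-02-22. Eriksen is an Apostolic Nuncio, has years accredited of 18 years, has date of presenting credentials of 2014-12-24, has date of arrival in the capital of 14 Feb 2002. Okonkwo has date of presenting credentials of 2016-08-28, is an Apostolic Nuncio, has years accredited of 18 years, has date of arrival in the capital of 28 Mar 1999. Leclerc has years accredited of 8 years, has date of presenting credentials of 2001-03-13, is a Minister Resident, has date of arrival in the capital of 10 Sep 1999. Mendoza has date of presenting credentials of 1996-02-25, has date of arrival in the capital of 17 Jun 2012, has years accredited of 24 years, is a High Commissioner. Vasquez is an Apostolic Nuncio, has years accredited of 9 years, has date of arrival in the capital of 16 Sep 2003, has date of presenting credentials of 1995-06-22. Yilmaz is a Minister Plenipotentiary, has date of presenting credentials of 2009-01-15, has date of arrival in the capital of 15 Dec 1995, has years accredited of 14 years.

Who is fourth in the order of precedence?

By class of mission: Okonkwo, Eriksen and Vasquez (Apostolic Nuncio); then Espinoza (Ambassador); then Mendoza (High Commissioner); then Yilmaz (Minister Plenipotentiary); then Harlow and Leclerc (Minister Resident); then Bianchi and Ruiz (Chargé d'affaires).
Among Okonkwo, Eriksen and Vasquez, by years accredited (higher first): Okonkwo and Eriksen (18 years) before Vasquez (9 years).
Among Okonkwo and Eriksen, by date of presenting credentials (later first): Okonkwo (2016-08-28) before Eriksen (2014-12-24).
Harlow and Leclerc both have years accredited 8 years, so the next rule applies.
Among Harlow and Leclerc, by date of presenting credentials (later first): Harlow (2006-02-22) before Leclerc (2001-03-13).
Bianchi and Ruiz both have years accredited 3 years, so the next rule applies.
Among Bianchi and Ruiz, by date of presenting credentials (later first): Bianchi (2006-03-05) before Ruiz (1999-01-11).
Order: Okonkwo, Eriksen, Vasquez, Espinoza, Mendoza, Yilmaz, Harlow, Leclerc, Bianchi, Ruiz.

Espinoza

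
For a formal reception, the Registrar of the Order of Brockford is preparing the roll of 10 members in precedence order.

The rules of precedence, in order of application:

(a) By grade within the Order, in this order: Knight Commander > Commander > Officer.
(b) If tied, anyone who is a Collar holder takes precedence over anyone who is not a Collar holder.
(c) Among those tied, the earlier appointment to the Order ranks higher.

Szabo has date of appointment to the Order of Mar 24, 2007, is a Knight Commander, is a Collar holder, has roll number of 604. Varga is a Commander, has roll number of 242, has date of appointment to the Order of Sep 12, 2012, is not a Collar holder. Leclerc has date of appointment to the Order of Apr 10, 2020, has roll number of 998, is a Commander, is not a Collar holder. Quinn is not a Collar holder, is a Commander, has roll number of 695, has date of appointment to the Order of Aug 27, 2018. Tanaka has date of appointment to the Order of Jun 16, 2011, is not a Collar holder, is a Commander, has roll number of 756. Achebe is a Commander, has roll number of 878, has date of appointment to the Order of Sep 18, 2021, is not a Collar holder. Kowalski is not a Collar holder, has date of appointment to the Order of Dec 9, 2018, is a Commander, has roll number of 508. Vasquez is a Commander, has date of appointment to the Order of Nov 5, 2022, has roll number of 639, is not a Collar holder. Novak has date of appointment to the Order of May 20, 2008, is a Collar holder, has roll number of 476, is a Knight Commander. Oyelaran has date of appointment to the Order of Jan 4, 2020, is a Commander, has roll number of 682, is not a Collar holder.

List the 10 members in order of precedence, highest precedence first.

Szabo, Novak, Tanaka, Varga, Quinn, Kowalski, Oyelaran, Leclerc, Achebe, Vasquez

By grade within the Order: Szabo and Novak (Knight Commander); then Tanaka, Varga, Quinn, Kowalski, Oyelaran, Leclerc, Achebe and Vasquez (Commander).
Szabo and Novak are each a Collar holder, so the next rule applies.
Among Szabo and Novak, by date of appointment to the Order (earlier first): Szabo (Mar 24, 2007) before Novak (May 20, 2008).
Tanaka, Varga, Quinn, Kowalski, Oyelaran, Leclerc, Achebe and Vasquez are each not a Collar holder, so the next rule applies.
Among Tanaka, Varga, Quinn, Kowalski, Oyelaran, Leclerc, Achebe and Vasquez, by date of appointment to the Order (earlier first): Tanaka (Jun 16, 2011) before Varga (Sep 12, 2012) before Quinn (Aug 27, 2018) before Kowalski (Dec 9, 2018) before Oyelaran (Jan 4, 2020) before Leclerc (Apr 10, 2020) before Achebe (Sep 18, 2021) before Vasquez (Nov 5, 2022).
Full order: Szabo, Novak, Tanaka, Varga, Quinn, Kowalski, Oyelaran, Leclerc, Achebe, Vasquez.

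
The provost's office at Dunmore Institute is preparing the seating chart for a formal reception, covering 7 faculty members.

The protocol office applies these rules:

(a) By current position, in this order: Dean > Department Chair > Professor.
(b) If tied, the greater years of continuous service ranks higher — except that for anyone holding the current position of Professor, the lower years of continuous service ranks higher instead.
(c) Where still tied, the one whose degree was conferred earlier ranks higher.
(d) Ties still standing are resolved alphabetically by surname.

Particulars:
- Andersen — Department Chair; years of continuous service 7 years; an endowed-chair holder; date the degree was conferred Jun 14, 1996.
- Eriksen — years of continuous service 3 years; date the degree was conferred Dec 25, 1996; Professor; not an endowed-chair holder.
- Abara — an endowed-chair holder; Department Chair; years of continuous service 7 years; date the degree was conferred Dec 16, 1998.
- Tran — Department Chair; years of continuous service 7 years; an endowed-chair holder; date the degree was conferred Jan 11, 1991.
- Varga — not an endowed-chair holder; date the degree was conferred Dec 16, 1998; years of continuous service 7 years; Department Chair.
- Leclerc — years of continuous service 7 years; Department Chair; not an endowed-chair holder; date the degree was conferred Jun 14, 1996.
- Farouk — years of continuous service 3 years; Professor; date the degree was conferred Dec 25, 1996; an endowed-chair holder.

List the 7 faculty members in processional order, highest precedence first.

Tran, Andersen, Leclerc, Abara, Varga, Eriksen, Farouk

By current position: Tran, Andersen, Leclerc, Abara and Varga (Department Chair); then Eriksen and Farouk (Professor).
Tran, Andersen, Leclerc, Abara and Varga all have years of continuous service 7 years, so the next rule applies.
Among Tran, Andersen, Leclerc, Abara and Varga, by date the degree was conferred (earlier first): Tran (Jan 11, 1991) before Andersen and Leclerc (Jun 14, 1996) before Abara and Varga (Dec 16, 1998).
Among Andersen and Leclerc, alphabetically by surname: Andersen before Leclerc.
Among Abara and Varga, alphabetically by surname: Abara before Varga.
Eriksen and Farouk both have years of continuous service 3 years, so the next rule applies.
Eriksen and Farouk both have date the degree was conferred Dec 25, 1996, so the next rule applies.
Among Eriksen and Farouk, alphabetically by surname: Eriksen before Farouk.
Full order: Tran, Andersen, Leclerc, Abara, Varga, Eriksen, Farouk.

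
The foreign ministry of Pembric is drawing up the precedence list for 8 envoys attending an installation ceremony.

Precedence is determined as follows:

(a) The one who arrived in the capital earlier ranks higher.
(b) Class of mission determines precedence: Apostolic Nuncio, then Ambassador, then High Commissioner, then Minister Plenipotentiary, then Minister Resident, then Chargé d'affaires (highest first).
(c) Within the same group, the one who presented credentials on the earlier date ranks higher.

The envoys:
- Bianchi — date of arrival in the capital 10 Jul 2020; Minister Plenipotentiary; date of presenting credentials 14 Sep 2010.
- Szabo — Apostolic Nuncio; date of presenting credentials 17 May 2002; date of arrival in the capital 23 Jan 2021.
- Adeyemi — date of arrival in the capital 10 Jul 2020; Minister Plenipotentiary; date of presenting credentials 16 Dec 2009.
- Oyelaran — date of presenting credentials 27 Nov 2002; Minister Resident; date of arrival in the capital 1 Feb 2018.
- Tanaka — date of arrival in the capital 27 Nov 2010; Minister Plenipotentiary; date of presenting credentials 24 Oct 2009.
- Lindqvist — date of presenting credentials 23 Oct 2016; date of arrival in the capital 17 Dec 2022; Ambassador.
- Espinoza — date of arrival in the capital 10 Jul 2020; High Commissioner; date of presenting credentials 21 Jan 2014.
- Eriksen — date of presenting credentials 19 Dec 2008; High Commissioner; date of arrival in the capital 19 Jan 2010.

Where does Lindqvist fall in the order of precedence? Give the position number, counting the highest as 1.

8

By date of arrival in the capital (earlier first): Eriksen (19 Jan 2010); then Tanaka (27 Nov 2010); then Oyelaran (1 Feb 2018); then Espinoza, Adeyemi and Bianchi (each 10 Jul 2020); then Szabo (23 Jan 2021); then Lindqvist (17 Dec 2022).
Among Espinoza, Adeyemi and Bianchi, by class of mission: Espinoza (High Commissioner) before Adeyemi and Bianchi (Minister Plenipotentiary).
Among Adeyemi and Bianchi, by date of presenting credentials (earlier first): Adeyemi (16 Dec 2009) before Bianchi (14 Sep 2010).
Order: Eriksen, Tanaka, Oyelaran, Espinoza, Adeyemi, Bianchi, Szabo, Lindqvist. So position 8.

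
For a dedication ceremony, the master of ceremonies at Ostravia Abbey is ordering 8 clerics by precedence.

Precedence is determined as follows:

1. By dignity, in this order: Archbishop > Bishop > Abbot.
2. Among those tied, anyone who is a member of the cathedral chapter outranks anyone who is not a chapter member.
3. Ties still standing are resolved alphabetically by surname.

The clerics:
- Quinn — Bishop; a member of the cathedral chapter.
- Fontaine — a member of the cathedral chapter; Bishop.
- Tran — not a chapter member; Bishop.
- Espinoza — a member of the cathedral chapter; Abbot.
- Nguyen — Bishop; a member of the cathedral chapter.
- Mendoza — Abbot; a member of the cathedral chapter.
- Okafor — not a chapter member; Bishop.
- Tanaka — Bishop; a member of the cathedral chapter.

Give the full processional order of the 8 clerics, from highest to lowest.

Fontaine, Nguyen, Quinn, Tanaka, Okafor, Tran, Espinoza, Mendoza

By dignity: Fontaine, Nguyen, Quinn, Tanaka, Okafor and Tran (Bishop); then Espinoza and Mendoza (Abbot).
Among Fontaine, Nguyen, Quinn, Tanaka, Okafor and Tran, a member of the cathedral chapter before not a chapter member: Fontaine, Nguyen, Quinn and Tanaka (a member of the cathedral chapter) before Okafor and Tran (not a chapter member).
Among Fontaine, Nguyen, Quinn and Tanaka, alphabetically by surname: Fontaine before Nguyen before Quinn before Tanaka.
Among Okafor and Tran, alphabetically by surname: Okafor before Tran.
Espinoza and Mendoza are each a member of the cathedral chapter, so the next rule applies.
Among Espinoza and Mendoza, alphabetically by surname: Espinoza before Mendoza.
Full order: Fontaine, Nguyen, Quinn, Tanaka, Okafor, Tran, Espinoza, Mendoza.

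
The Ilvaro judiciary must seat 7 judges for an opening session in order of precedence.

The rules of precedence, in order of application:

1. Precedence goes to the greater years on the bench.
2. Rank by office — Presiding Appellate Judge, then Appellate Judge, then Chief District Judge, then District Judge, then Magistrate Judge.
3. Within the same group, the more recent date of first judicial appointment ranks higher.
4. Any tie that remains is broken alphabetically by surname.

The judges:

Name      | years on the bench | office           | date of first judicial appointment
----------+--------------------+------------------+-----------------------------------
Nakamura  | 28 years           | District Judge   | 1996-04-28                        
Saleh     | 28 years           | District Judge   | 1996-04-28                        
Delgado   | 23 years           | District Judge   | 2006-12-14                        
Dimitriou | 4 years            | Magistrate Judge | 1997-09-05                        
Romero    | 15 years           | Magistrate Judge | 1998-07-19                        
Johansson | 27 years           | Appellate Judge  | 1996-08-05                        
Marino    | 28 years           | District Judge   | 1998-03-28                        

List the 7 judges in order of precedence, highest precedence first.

Marino, Nakamura, Saleh, Johansson, Delgado, Romero, Dimitriou

By years on the bench (higher first): Marino, Nakamura and Saleh (each 28 years); then Johansson (27 years); then Delgado (23 years); then Romero (15 years); then Dimitriou (4 years).
Marino, Nakamura and Saleh are each District Judge, so the next rule applies.
Among Marino, Nakamura and Saleh, by date of first judicial appointment (later first): Marino (1998-03-28) before Nakamura and Saleh (1996-04-28).
Among Nakamura and Saleh, alphabetically by surname: Nakamura before Saleh.
Full order: Marino, Nakamura, Saleh, Johansson, Delgado, Romero, Dimitriou.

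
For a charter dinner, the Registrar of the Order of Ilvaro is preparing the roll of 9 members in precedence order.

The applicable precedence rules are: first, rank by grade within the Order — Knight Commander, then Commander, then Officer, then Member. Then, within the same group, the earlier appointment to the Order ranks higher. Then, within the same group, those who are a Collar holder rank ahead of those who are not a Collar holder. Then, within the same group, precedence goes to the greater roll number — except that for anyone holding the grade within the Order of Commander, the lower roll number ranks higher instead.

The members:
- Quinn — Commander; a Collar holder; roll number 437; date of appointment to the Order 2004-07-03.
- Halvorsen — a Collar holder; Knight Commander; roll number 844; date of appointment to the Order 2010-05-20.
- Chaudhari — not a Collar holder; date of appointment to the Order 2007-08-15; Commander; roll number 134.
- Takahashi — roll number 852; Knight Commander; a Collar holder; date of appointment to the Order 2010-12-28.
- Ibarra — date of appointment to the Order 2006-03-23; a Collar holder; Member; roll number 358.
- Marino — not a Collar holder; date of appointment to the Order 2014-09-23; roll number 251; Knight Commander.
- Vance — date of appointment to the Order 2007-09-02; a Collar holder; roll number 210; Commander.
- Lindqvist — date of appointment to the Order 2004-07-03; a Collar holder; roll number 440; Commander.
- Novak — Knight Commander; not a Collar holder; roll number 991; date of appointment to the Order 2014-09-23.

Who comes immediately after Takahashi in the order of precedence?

Novak

By grade within the Order: Halvorsen, Takahashi, Novak and Marino (Knight Commander); then Quinn, Lindqvist, Chaudhari and Vance (Commander); then Ibarra (Member).
Among Halvorsen, Takahashi, Novak and Marino, by date of appointment to the Order (earlier first): Halvorsen (2010-05-20) before Takahashi (2010-12-28) before Novak and Marino (2014-09-23).
Novak and Marino are each not a Collar holder, so the next rule applies.
Among Novak and Marino, by roll number (higher first): Novak (991) before Marino (251).
Among Quinn, Lindqvist, Chaudhari and Vance, by date of appointment to the Order (earlier first): Quinn and Lindqvist (2004-07-03) before Chaudhari (2007-08-15) before Vance (2007-09-02).
Quinn and Lindqvist are each a Collar holder, so the next rule applies.
Among Quinn and Lindqvist, by roll number (lower first) (reversed rule for this group): Quinn (437) before Lindqvist (440).
Order: Halvorsen, Takahashi, Novak, Marino, Quinn, Lindqvist, Chaudhari, Vance, Ibarra.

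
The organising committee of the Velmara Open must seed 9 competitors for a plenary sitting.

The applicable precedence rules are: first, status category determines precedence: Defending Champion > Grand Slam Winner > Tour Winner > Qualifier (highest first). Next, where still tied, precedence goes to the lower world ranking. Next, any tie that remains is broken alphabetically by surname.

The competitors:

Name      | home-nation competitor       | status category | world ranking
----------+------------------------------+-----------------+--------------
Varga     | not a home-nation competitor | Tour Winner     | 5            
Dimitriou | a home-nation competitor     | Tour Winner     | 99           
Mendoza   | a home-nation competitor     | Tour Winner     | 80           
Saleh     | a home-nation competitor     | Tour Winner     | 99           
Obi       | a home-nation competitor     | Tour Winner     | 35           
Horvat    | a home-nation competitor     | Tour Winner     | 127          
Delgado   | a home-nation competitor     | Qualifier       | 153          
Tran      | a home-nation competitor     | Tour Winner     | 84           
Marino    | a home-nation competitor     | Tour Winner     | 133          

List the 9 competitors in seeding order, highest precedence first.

By status category: Varga, Obi, Mendoza, Tran, Dimitriou, Saleh, Horvat and Marino (Tour Winner); then Delgado (Qualifier).
Among Varga, Obi, Mendoza, Tran, Dimitriou, Saleh, Horvat and Marino, by world ranking (lower first): Varga (5) before Obi (35) before Mendoza (80) before Tran (84) before Dimitriou and Saleh (99) before Horvat (127) before Marino (133).
Among Dimitriou and Saleh, alphabetically by surname: Dimitriou before Saleh.
Full order: Varga, Obi, Mendoza, Tran, Dimitriou, Saleh, Horvat, Marino, Delgado.

Varga, Obi, Mendoza, Tran, Dimitriou, Saleh, Horvat, Marino, Delgado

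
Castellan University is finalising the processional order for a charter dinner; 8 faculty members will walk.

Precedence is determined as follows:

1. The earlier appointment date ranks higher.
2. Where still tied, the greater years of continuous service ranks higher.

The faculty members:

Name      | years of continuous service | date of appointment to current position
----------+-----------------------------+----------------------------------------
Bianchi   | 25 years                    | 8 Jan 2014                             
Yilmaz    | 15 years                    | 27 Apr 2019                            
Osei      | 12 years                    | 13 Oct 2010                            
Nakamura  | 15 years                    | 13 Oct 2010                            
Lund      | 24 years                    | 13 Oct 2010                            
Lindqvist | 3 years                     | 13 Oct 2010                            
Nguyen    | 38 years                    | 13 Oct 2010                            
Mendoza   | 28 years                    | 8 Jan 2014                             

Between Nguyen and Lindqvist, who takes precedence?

By date of appointment to current position (earlier first): Nguyen, Lund, Nakamura, Osei and Lindqvist (each 13 Oct 2010); then Mendoza and Bianchi (both 8 Jan 2014); then Yilmaz (27 Apr 2019).
Among Nguyen, Lund, Nakamura, Osei and Lindqvist, by years of continuous service (higher first): Nguyen (38 years) before Lund (24 years) before Nakamura (15 years) before Osei (12 years) before Lindqvist (3 years).
Among Mendoza and Bianchi, by years of continuous service (higher first): Mendoza (28 years) before Bianchi (25 years).
So Nguyen takes precedence.

Nguyen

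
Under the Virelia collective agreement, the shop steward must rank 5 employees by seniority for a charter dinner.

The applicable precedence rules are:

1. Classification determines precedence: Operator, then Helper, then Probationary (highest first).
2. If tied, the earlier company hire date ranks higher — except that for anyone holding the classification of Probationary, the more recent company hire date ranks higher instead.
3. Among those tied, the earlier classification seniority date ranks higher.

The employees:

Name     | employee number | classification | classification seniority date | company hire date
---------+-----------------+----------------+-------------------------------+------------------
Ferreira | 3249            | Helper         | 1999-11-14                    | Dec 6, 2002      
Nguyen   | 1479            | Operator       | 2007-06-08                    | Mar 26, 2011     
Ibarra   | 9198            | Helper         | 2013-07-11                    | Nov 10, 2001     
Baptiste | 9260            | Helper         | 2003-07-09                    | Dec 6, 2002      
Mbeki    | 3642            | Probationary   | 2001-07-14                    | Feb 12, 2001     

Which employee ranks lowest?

By classification: Nguyen (Operator); then Ibarra, Ferreira and Baptiste (Helper); then Mbeki (Probationary).
Among Ibarra, Ferreira and Baptiste, by company hire date (earlier first): Ibarra (Nov 10, 2001) before Ferreira and Baptiste (Dec 6, 2002).
Among Ferreira and Baptiste, by classification seniority date (earlier first): Ferreira (1999-11-14) before Baptiste (2003-07-09).
Order: Nguyen, Ibarra, Ferreira, Baptiste, Mbeki.

Mbeki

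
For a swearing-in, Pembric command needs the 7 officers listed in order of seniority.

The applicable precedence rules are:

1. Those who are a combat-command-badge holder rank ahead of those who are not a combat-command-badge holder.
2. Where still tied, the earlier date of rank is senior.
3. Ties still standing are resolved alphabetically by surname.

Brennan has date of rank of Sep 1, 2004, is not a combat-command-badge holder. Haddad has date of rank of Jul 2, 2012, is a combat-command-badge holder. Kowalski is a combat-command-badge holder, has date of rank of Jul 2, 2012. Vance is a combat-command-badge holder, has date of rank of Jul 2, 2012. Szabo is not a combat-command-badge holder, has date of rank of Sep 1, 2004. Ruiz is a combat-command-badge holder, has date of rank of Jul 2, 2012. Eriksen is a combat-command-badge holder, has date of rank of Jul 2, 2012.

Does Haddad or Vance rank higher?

By the first rule: Eriksen, Haddad, Kowalski, Ruiz and Vance (each a combat-command-badge holder); then Brennan and Szabo (both not a combat-command-badge holder).
Eriksen, Haddad, Kowalski, Ruiz and Vance all have date of rank Jul 2, 2012, so the next rule applies.
Among Eriksen, Haddad, Kowalski, Ruiz and Vance, alphabetically by surname: Eriksen before Haddad before Kowalski before Ruiz before Vance.
Brennan and Szabo both have date of rank Sep 1, 2004, so the next rule applies.
Among Brennan and Szabo, alphabetically by surname: Brennan before Szabo.
So Haddad takes precedence.

Haddad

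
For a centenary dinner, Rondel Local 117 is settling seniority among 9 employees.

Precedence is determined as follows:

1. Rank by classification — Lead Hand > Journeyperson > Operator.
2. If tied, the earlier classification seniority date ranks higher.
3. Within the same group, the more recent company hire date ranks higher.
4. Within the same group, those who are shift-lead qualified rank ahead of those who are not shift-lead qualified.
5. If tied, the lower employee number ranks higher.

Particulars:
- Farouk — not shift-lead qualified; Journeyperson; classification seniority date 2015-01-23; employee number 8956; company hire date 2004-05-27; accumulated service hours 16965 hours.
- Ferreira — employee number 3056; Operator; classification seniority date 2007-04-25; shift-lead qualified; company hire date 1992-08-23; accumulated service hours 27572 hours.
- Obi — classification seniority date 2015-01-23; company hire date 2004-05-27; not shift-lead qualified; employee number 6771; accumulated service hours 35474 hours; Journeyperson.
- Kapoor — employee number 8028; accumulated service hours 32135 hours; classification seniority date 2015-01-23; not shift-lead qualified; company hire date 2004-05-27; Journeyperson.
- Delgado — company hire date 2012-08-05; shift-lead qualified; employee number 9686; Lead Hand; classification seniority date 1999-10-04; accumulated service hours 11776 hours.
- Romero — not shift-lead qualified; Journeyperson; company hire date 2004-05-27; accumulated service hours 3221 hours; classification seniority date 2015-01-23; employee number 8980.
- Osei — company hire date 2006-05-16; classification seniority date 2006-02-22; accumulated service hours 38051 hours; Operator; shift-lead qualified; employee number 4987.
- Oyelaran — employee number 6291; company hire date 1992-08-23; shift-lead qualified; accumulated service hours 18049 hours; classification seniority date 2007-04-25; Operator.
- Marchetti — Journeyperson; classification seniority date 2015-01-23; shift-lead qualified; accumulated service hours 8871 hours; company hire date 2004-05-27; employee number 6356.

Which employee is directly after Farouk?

Romero

By classification: Delgado (Lead Hand); then Marchetti, Obi, Kapoor, Farouk and Romero (Journeyperson); then Osei, Ferreira and Oyelaran (Operator).
Marchetti, Obi, Kapoor, Farouk and Romero all have classification seniority date 2015-01-23, so the next rule applies.
Marchetti, Obi, Kapoor, Farouk and Romero all have company hire date 2004-05-27, so the next rule applies.
Among Marchetti, Obi, Kapoor, Farouk and Romero, shift-lead qualified before not shift-lead qualified: Marchetti (shift-lead qualified) before Obi, Kapoor, Farouk and Romero (not shift-lead qualified).
Among Obi, Kapoor, Farouk and Romero, by employee number (lower first): Obi (6771) before Kapoor (8028) before Farouk (8956) before Romero (8980).
Among Osei, Ferreira and Oyelaran, by classification seniority date (earlier first): Osei (2006-02-22) before Ferreira and Oyelaran (2007-04-25).
Ferreira and Oyelaran both have company hire date 1992-08-23, so the next rule applies.
Ferreira and Oyelaran are each shift-lead qualified, so the next rule applies.
Among Ferreira and Oyelaran, by employee number (lower first): Ferreira (3056) before Oyelaran (6291).
Order: Delgado, Marchetti, Obi, Kapoor, Farouk, Romero, Osei, Ferreira, Oyelaran.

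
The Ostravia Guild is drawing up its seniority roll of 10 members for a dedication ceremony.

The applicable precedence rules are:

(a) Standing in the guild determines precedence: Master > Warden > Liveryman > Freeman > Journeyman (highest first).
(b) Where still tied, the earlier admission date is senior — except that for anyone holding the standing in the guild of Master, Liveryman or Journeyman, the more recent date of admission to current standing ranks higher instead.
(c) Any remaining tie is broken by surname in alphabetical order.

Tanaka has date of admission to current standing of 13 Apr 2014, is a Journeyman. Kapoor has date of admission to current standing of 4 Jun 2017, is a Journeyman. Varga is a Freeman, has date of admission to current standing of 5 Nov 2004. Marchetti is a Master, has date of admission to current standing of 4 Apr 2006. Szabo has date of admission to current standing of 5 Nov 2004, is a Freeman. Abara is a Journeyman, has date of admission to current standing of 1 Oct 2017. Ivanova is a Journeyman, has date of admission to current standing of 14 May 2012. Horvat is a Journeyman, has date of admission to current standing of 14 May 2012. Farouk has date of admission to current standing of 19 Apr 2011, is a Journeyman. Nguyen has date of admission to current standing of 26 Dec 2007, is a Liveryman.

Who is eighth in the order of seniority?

Horvat

By standing in the guild: Marchetti (Master); then Nguyen (Liveryman); then Szabo and Varga (Freeman); then Abara, Kapoor, Tanaka, Horvat, Ivanova and Farouk (Journeyman).
Szabo and Varga both have date of admission to current standing 5 Nov 2004, so the next rule applies.
Among Szabo and Varga, alphabetically by surname: Szabo before Varga.
Among Abara, Kapoor, Tanaka, Horvat, Ivanova and Farouk, by date of admission to current standing (later first) (reversed rule for this group): Abara (1 Oct 2017) before Kapoor (4 Jun 2017) before Tanaka (13 Apr 2014) before Horvat and Ivanova (14 May 2012) before Farouk (19 Apr 2011).
Among Horvat and Ivanova, alphabetically by surname: Horvat before Ivanova.
Order: Marchetti, Nguyen, Szabo, Varga, Abara, Kapoor, Tanaka, Horvat, Ivanova, Farouk.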